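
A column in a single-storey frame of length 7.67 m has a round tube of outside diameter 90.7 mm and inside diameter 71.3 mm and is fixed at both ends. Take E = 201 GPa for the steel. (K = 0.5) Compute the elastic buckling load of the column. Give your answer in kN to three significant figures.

d_o = 90.7 mm, d_i = 71.3 mm
I = π(d_o⁴ − d_i⁴)/64 = π(90.7⁴ − 71.30⁴)/64 = 2.053×10^6 mm⁴
I = 2.053×10^6 mm⁴ = 2.053×10^-6 m⁴
Effective length L_e = K·L = 0.5 × 7.67 = 3.835 m
P_cr = π²EI / L_e² = π² × 201×10⁹ × 2.053×10^-6 / 3.835² = 2.770×10^5 N

P_cr ≈ 277 kN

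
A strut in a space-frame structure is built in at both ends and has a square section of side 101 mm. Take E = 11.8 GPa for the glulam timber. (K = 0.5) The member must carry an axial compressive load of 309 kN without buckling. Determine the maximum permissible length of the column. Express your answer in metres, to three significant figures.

L_max ≈ 3.62 m

I = a⁴/12 = 101⁴/12 = 8.672×10^6 mm⁴
I = 8.672×10^-6 m⁴
At the buckling limit P_cr = P = 3.090×10^5 N
From P_cr = π²EI/(K·L)²:  L = (1/K)·√(π²EI/P_cr) = (1/0.5)·√(π²×1.18×10^10×8.672×10^-6/3.090×10^5)
L = 3.62 m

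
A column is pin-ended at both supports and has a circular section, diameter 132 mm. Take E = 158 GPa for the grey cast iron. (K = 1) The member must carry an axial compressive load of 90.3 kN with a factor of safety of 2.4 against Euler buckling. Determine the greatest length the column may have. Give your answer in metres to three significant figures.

L_max ≈ 10.4 m

I = πd⁴/64 = π×132⁴/64 = 1.490×10^7 mm⁴
I = 1.490×10^-5 m⁴
Required critical load P_cr = n·P = 2.4 × 90.3 = 216.7 kN = 2.167×10^5 N
From P_cr = π²EI/(K·L)²:  L = (1/K)·√(π²EI/P_cr) = (1/1)·√(π²×1.58×10^11×1.490×10^-5/2.167×10^5)
L = 10.4 m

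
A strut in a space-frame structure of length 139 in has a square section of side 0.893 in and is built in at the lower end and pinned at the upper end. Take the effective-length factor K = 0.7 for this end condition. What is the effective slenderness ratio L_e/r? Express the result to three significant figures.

λ ≈ 377

For a square r = a/√12 = 0.893/√12 = 0.2578 in
L_e = K·L = 0.7 × 139 = 97.30 in
λ = L_e / r_min = 97.300 / 0.2578 = 377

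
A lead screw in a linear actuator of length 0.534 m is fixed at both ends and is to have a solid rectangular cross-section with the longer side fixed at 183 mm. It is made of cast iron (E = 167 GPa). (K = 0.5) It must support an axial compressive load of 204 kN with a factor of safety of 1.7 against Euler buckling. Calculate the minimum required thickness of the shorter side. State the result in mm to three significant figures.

b ≈ 9.95 mm

Required P_cr = n·P = 1.7 × 204 = 346.8 kN
L_e = K·L = 0.5 × 0.534 = 0.2670 m
Required I = P_cr·L_e²/(π²E) = 3.468×10^5 × 0.2670² / (π² × 1.67×10^11) = 1.500×10^-8 m⁴
I_req = 1.500×10^4 mm⁴
Rectangle, weak axis: I_min = h·b³/12 with h = 183 mm fixed  ⇒  b = (12I/h)^(1/3) = 9.95 mm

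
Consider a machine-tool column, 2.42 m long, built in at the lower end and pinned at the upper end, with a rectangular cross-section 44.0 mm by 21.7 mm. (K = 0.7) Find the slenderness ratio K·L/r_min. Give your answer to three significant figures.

For a rectangle r_min = b/√12 = 21.7/√12 = 6.264 mm
L_e = K·L = 0.7 × 2.42 m = 1.694 m = 1694.0 mm
λ = L_e / r_min = 1694.0 / 6.264 = 270

λ ≈ 270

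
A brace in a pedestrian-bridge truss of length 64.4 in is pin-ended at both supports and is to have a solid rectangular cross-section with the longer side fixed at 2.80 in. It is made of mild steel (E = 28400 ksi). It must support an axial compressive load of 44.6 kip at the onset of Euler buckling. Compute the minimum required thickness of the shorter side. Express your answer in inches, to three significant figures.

b ≈ 1.41 in

L_e = K·L = 1 × 64.4 = 64.40 in
Required I = P_cr·L_e²/(π²E) = 4.460×10^4 × 64.40² / (π² × 2.84×10^7) = 0.6599 in⁴
Rectangle, weak axis: I_min = h·b³/12 with h = 2.80 in fixed  ⇒  b = (12I/h)^(1/3) = 1.41 in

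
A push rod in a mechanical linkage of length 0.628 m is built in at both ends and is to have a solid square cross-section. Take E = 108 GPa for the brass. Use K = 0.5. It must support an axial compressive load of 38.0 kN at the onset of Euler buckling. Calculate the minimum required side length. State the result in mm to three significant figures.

L_e = K·L = 0.5 × 0.628 = 0.3140 m
Required I = P_cr·L_e²/(π²E) = 3.800×10^4 × 0.3140² / (π² × 1.08×10^11) = 3.515×10^-9 m⁴
I_req = 3.515×10^3 mm⁴
Solid square: I = a⁴/12  ⇒  a = (12I)^(1/4) = (12×3.515×10^3)^(1/4) = 14.3 mm

a ≈ 14.3 mm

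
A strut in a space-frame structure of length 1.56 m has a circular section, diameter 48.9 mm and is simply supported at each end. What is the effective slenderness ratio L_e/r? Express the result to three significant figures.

For a solid circle r = d/4 = 48.9/4 = 12.22 mm
L_e = K·L = 1 × 1.56 m = 1.560 m = 1560.0 mm
λ = L_e / r_min = 1560.0 / 12.22 = 128

λ ≈ 128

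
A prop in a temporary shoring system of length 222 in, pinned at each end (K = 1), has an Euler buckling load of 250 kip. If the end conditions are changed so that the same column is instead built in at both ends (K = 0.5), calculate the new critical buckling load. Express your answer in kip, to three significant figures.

P_cr ≈ 1000 kip

P_cr ∝ 1/K², so P_cr,new = P_cr,old × (K_old/K_new)² = 250 × (1/0.5)²
= 250 × 4.000 = 1000 kip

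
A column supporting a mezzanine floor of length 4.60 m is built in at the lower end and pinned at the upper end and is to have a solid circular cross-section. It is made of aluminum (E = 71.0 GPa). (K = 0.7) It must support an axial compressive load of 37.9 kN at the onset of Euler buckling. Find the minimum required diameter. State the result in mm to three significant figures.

L_e = K·L = 0.7 × 4.60 = 3.220 m
Required I = P_cr·L_e²/(π²E) = 3.790×10^4 × 3.220² / (π² × 7.10×10^10) = 5.608×10^-7 m⁴
I_req = 5.608×10^5 mm⁴
Solid circle: I = πd⁴/64  ⇒  d = (64I/π)^(1/4) = (64×5.608×10^5/π)^(1/4) = 58.1 mm

d ≈ 58.1 mm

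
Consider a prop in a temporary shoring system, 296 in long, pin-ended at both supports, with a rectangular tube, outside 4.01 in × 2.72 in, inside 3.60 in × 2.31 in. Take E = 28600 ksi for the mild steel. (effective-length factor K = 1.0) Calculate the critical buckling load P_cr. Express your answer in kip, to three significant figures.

Weak-axis I_min = (h_o·b_o³ − h_i·b_i³)/12 with b_o = 2.72, b_i = 2.310 in (shorter outer/inner sides).
I_min = (4.01×2.72³ − 3.600×2.310³)/12 = 3.027 in⁴
Effective length L_e = K·L = 1 × 296 = 296.0 in
P_cr = π²EI / L_e² = π² × 28600×10³ × 3.027 / 296.0² = 9.751×10^3 lb

P_cr ≈ 9.75 kip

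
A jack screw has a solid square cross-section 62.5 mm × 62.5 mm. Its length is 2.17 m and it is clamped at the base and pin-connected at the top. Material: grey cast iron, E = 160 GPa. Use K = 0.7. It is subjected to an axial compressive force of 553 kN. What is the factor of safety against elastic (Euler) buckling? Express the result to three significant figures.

I = a⁴/12 = 62.5⁴/12 = 1.272×10^6 mm⁴
I = 1.272×10^6 mm⁴ = 1.272×10^-6 m⁴
Effective length L_e = K·L = 0.7 × 2.17 = 1.519 m
P_cr = π²EI / L_e² = π² × 160×10⁹ × 1.272×10^-6 / 1.519² = 8.702×10^5 N
Factor of safety n = P_cr / P = 870.25 / 553 = 1.57

n ≈ 1.57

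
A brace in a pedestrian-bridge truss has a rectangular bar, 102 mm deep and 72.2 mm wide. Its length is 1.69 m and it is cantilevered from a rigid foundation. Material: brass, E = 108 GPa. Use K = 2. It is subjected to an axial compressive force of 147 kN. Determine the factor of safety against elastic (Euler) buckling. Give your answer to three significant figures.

Buckling occurs about the weak axis: I_min = h·b³/12 with b = 72.2 mm (the shorter side).
I_min = 102×72.2³/12 = 3.199×10^6 mm⁴
I = 3.199×10^6 mm⁴ = 3.199×10^-6 m⁴
Effective length L_e = K·L = 2 × 1.69 = 3.380 m
P_cr = π²EI / L_e² = π² × 108×10⁹ × 3.199×10^-6 / 3.380² = 2.985×10^5 N
Factor of safety n = P_cr / P = 298.48 / 147 = 2.03

n ≈ 2.03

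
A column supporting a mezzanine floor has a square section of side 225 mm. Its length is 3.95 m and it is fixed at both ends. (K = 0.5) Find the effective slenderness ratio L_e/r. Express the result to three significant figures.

For a square r = a/√12 = 225/√12 = 64.95 mm
L_e = K·L = 0.5 × 3.95 m = 1.975 m = 1975.0 mm
λ = L_e / r_min = 1975.0 / 64.95 = 30.4

λ ≈ 30.4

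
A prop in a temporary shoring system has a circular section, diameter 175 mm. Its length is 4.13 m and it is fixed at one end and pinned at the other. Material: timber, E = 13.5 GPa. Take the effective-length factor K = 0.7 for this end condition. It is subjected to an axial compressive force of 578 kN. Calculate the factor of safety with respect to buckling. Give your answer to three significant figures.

n ≈ 1.27

I = πd⁴/64 = π×175⁴/64 = 4.604×10^7 mm⁴
I = 4.604×10^7 mm⁴ = 4.604×10^-5 m⁴
Effective length L_e = K·L = 0.7 × 4.13 = 2.891 m
P_cr = π²EI / L_e² = π² × 13.5×10⁹ × 4.604×10^-5 / 2.891² = 7.339×10^5 N
Factor of safety n = P_cr / P = 733.94 / 578 = 1.27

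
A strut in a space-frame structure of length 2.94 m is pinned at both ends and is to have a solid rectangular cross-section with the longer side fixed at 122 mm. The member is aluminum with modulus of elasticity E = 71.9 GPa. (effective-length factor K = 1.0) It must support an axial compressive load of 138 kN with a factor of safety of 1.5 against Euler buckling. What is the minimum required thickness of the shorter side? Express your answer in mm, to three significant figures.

b ≈ 62.8 mm

Required P_cr = n·P = 1.5 × 138 = 207.0 kN
L_e = K·L = 1 × 2.94 = 2.940 m
Required I = P_cr·L_e²/(π²E) = 2.070×10^5 × 2.940² / (π² × 7.19×10^10) = 2.521×10^-6 m⁴
I_req = 2.521×10^6 mm⁴
Rectangle, weak axis: I_min = h·b³/12 with h = 122 mm fixed  ⇒  b = (12I/h)^(1/3) = 62.8 mm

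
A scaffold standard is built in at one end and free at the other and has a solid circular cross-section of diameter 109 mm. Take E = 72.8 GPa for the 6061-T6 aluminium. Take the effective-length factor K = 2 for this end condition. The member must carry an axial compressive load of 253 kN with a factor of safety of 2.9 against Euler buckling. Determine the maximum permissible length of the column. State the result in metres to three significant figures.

L_max ≈ 1.30 m

I = πd⁴/64 = π×109⁴/64 = 6.929×10^6 mm⁴
I = 6.929×10^-6 m⁴
Required critical load P_cr = n·P = 2.9 × 253 = 733.7 kN = 7.337×10^5 N
From P_cr = π²EI/(K·L)²:  L = (1/K)·√(π²EI/P_cr) = (1/2)·√(π²×7.28×10^10×6.929×10^-6/7.337×10^5)
L = 1.30 m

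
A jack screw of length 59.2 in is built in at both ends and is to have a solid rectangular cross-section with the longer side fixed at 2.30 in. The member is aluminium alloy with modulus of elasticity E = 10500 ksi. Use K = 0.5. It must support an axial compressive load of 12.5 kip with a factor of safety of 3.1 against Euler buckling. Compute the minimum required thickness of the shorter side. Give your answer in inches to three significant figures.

Required P_cr = n·P = 3.1 × 12.5 = 38.75 kip
L_e = K·L = 0.5 × 59.2 = 29.60 in
Required I = P_cr·L_e²/(π²E) = 3.875×10^4 × 29.60² / (π² × 1.05×10^7) = 0.3276 in⁴
Rectangle, weak axis: I_min = h·b³/12 with h = 2.30 in fixed  ⇒  b = (12I/h)^(1/3) = 1.20 in

b ≈ 1.20 in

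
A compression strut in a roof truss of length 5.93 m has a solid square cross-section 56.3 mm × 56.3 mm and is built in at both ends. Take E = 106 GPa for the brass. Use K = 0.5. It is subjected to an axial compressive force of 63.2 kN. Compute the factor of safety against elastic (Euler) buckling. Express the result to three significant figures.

I = a⁴/12 = 56.3⁴/12 = 8.372×10^5 mm⁴
I = 8.372×10^5 mm⁴ = 8.372×10^-7 m⁴
Effective length L_e = K·L = 0.5 × 5.93 = 2.965 m
P_cr = π²EI / L_e² = π² × 106×10⁹ × 8.372×10^-7 / 2.965² = 9.963×10^4 N
Factor of safety n = P_cr / P = 99.634 / 63.2 = 1.58

n ≈ 1.58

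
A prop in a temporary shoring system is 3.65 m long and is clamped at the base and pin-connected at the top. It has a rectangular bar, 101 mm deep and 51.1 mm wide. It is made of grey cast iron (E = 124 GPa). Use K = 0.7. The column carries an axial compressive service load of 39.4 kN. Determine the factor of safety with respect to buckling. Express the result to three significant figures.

n ≈ 5.34

Buckling occurs about the weak axis: I_min = h·b³/12 with b = 51.1 mm (the shorter side).
I_min = 101×51.1³/12 = 1.123×10^6 mm⁴
I = 1.123×10^6 mm⁴ = 1.123×10^-6 m⁴
Effective length L_e = K·L = 0.7 × 3.65 = 2.555 m
P_cr = π²EI / L_e² = π² × 124×10⁹ × 1.123×10^-6 / 2.555² = 2.105×10^5 N
Factor of safety n = P_cr / P = 210.54 / 39.4 = 5.34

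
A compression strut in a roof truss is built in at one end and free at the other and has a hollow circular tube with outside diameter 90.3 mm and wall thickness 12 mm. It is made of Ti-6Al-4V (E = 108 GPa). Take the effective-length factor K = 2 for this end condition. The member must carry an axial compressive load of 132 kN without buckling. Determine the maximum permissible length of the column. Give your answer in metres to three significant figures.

Inner diameter d_i = 90.3 − 2×12 = 66.30 mm
I = π(d_o⁴ − d_i⁴)/64 = π(90.3⁴ − 66.30⁴)/64 = 2.315×10^6 mm⁴
I = 2.315×10^-6 m⁴
At the buckling limit P_cr = P = 1.320×10^5 N
From P_cr = π²EI/(K·L)²:  L = (1/K)·√(π²EI/P_cr) = (1/2)·√(π²×1.08×10^11×2.315×10^-6/1.320×10^5)
L = 2.16 m

L_max ≈ 2.16 m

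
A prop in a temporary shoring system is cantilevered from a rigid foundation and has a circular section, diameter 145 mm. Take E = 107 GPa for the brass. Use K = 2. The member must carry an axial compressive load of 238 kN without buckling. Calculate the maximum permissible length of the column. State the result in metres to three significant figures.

L_max ≈ 4.91 m

I = πd⁴/64 = π×145⁴/64 = 2.170×10^7 mm⁴
I = 2.170×10^-5 m⁴
At the buckling limit P_cr = P = 2.380×10^5 N
From P_cr = π²EI/(K·L)²:  L = (1/K)·√(π²EI/P_cr) = (1/2)·√(π²×1.07×10^11×2.170×10^-5/2.380×10^5)
L = 4.91 m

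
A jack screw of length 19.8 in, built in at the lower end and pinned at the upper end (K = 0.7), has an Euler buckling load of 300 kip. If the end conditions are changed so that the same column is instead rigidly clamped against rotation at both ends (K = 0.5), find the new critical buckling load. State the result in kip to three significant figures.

P_cr ≈ 588 kip

P_cr ∝ 1/K², so P_cr,new = P_cr,old × (K_old/K_new)² = 300 × (0.7/0.5)²
= 300 × 1.960 = 588 kip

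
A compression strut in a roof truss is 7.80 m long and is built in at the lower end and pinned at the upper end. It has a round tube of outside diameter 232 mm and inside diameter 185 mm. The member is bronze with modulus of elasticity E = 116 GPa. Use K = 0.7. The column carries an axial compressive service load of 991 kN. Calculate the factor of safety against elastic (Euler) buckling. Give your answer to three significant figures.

n ≈ 3.28

d_o = 232 mm, d_i = 185 mm
I = π(d_o⁴ − d_i⁴)/64 = π(232⁴ − 185.0⁴)/64 = 8.471×10^7 mm⁴
I = 8.471×10^7 mm⁴ = 8.471×10^-5 m⁴
Effective length L_e = K·L = 0.7 × 7.80 = 5.460 m
P_cr = π²EI / L_e² = π² × 116×10⁹ × 8.471×10^-5 / 5.460² = 3.253×10^6 N
Factor of safety n = P_cr / P = 3253.1 / 991 = 3.28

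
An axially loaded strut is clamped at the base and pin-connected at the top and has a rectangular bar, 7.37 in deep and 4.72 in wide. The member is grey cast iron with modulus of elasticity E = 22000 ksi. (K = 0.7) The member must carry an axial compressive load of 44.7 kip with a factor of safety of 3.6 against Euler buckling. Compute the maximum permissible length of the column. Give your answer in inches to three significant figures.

Buckling occurs about the weak axis: I_min = h·b³/12 with b = 4.72 in (the shorter side).
I_min = 7.37×4.72³/12 = 64.58 in⁴
Required critical load P_cr = n·P = 3.6 × 44.7 = 160.9 kip = 1.609×10^5 lb
From P_cr = π²EI/(K·L)²:  L = (1/K)·√(π²EI/P_cr) = (1/0.7)·√(π²×2.20×10^7×64.58/1.609×10^5)
L = 422 in

L_max ≈ 422 in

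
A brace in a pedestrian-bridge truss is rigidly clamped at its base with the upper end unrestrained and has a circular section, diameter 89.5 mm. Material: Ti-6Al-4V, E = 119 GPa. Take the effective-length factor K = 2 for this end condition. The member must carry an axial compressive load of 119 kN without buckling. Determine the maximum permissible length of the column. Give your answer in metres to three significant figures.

L_max ≈ 2.79 m

I = πd⁴/64 = π×89.5⁴/64 = 3.150×10^6 mm⁴
I = 3.150×10^-6 m⁴
At the buckling limit P_cr = P = 1.190×10^5 N
From P_cr = π²EI/(K·L)²:  L = (1/K)·√(π²EI/P_cr) = (1/2)·√(π²×1.19×10^11×3.150×10^-6/1.190×10^5)
L = 2.79 m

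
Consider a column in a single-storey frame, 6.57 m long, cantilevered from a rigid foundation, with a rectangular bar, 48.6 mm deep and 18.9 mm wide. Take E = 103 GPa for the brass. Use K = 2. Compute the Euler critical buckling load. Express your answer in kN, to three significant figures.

P_cr ≈ 0.161 kN

Buckling occurs about the weak axis: I_min = h·b³/12 with b = 18.9 mm (the shorter side).
I_min = 48.6×18.9³/12 = 2.734×10^4 mm⁴
I = 2.734×10^4 mm⁴ = 2.734×10^-8 m⁴
Effective length L_e = K·L = 2 × 6.57 = 13.14 m
P_cr = π²EI / L_e² = π² × 103×10⁹ × 2.734×10^-8 / 13.14² = 161.0 N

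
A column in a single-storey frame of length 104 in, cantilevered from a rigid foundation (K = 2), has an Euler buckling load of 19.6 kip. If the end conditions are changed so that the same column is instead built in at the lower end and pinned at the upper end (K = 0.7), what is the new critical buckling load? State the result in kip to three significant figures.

P_cr ≈ 160 kip

P_cr ∝ 1/K², so P_cr,new = P_cr,old × (K_old/K_new)² = 19.6 × (2/0.7)²
= 19.6 × 8.163 = 160 kip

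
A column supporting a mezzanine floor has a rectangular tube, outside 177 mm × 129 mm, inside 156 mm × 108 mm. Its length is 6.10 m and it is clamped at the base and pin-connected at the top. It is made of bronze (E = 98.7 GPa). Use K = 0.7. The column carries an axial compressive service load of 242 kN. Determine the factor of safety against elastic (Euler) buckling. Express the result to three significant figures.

Weak-axis I_min = (h_o·b_o³ − h_i·b_i³)/12 with b_o = 129, b_i = 108.0 mm (shorter outer/inner sides).
I_min = (177×129³ − 156.0×108.0³)/12 = 1.529×10^7 mm⁴
I = 1.529×10^7 mm⁴ = 1.529×10^-5 m⁴
Effective length L_e = K·L = 0.7 × 6.10 = 4.270 m
P_cr = π²EI / L_e² = π² × 98.7×10⁹ × 1.529×10^-5 / 4.270² = 8.168×10^5 N
Factor of safety n = P_cr / P = 816.76 / 242 = 3.38

n ≈ 3.38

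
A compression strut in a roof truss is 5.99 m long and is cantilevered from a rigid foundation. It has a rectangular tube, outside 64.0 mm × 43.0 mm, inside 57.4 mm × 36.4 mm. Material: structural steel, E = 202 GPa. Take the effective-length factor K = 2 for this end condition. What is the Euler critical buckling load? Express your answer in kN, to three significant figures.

P_cr ≈ 2.69 kN

Weak-axis I_min = (h_o·b_o³ − h_i·b_i³)/12 with b_o = 43.0, b_i = 36.40 mm (shorter outer/inner sides).
I_min = (64.0×43.0³ − 57.40×36.40³)/12 = 1.933×10^5 mm⁴
I = 1.933×10^5 mm⁴ = 1.933×10^-7 m⁴
Effective length L_e = K·L = 2 × 5.99 = 11.98 m
P_cr = π²EI / L_e² = π² × 202×10⁹ × 1.933×10^-7 / 11.98² = 2.686×10^3 N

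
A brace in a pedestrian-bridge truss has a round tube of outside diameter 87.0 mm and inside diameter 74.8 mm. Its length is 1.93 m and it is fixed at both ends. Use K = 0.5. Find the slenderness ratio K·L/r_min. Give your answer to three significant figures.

d_o = 87.0 mm, d_i = 74.8 mm
I = π(d_o⁴ − d_i⁴)/64 = π(87.0⁴ − 74.80⁴)/64 = 1.276×10^6 mm⁴
A = 1.550×10^3 mm²;  r_min = √(I/A) = √(1.276×10^6/1.550×10^3) = 28.68 mm
L_e = K·L = 0.5 × 1.93 m = 0.9650 m = 965.00 mm
λ = L_e / r_min = 965.00 / 28.68 = 33.6

λ ≈ 33.6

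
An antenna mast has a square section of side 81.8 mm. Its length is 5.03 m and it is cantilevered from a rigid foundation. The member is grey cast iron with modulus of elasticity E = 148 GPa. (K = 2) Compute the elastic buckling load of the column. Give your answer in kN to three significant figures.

I = a⁴/12 = 81.8⁴/12 = 3.731×10^6 mm⁴
I = 3.731×10^6 mm⁴ = 3.731×10^-6 m⁴
Effective length L_e = K·L = 2 × 5.03 = 10.06 m
P_cr = π²EI / L_e² = π² × 148×10⁹ × 3.731×10^-6 / 10.06² = 5.385×10^4 N

P_cr ≈ 53.9 kN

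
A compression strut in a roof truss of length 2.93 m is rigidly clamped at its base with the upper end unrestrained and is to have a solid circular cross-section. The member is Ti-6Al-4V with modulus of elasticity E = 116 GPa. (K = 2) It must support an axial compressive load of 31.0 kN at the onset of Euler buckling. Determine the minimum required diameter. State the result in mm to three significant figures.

d ≈ 66.0 mm

L_e = K·L = 2 × 2.93 = 5.860 m
Required I = P_cr·L_e²/(π²E) = 3.100×10^4 × 5.860² / (π² × 1.16×10^11) = 9.298×10^-7 m⁴
I_req = 9.298×10^5 mm⁴
Solid circle: I = πd⁴/64  ⇒  d = (64I/π)^(1/4) = (64×9.298×10^5/π)^(1/4) = 66.0 mm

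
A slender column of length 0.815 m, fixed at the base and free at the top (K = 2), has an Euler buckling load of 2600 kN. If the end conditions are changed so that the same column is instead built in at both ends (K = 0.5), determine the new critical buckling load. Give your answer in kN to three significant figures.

P_cr ∝ 1/K², so P_cr,new = P_cr,old × (K_old/K_new)² = 2600 × (2/0.5)²
= 2600 × 16.00 = 41600 kN

P_cr ≈ 41600 kN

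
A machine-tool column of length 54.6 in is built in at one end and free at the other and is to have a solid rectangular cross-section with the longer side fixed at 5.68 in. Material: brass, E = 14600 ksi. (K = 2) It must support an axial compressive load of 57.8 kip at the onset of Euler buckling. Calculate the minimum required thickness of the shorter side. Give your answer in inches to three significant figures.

b ≈ 2.16 in

L_e = K·L = 2 × 54.6 = 109.2 in
Required I = P_cr·L_e²/(π²E) = 5.780×10^4 × 109.2² / (π² × 1.46×10^7) = 4.783 in⁴
Rectangle, weak axis: I_min = h·b³/12 with h = 5.68 in fixed  ⇒  b = (12I/h)^(1/3) = 2.16 in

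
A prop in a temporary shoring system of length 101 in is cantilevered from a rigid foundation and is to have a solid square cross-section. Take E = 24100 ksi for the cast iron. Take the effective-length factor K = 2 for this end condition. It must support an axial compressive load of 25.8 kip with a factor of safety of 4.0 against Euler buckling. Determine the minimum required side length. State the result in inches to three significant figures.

Required P_cr = n·P = 4.0 × 25.8 = 103.2 kip
L_e = K·L = 2 × 101 = 202.0 in
Required I = P_cr·L_e²/(π²E) = 1.032×10^5 × 202.0² / (π² × 2.41×10^7) = 17.70 in⁴
Solid square: I = a⁴/12  ⇒  a = (12I)^(1/4) = (12×17.70)^(1/4) = 3.82 in

a ≈ 3.82 in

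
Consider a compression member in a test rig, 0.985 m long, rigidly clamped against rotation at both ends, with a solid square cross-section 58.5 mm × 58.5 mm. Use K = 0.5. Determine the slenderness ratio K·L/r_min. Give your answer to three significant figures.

λ ≈ 29.2

For a square r = a/√12 = 58.5/√12 = 16.89 mm
L_e = K·L = 0.5 × 0.985 m = 0.4925 m = 492.50 mm
λ = L_e / r_min = 492.50 / 16.89 = 29.2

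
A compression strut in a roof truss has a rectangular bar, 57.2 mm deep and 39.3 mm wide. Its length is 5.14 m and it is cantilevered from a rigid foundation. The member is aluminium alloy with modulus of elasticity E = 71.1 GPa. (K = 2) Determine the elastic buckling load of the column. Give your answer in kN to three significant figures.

Buckling occurs about the weak axis: I_min = h·b³/12 with b = 39.3 mm (the shorter side).
I_min = 57.2×39.3³/12 = 2.893×10^5 mm⁴
I = 2.893×10^5 mm⁴ = 2.893×10^-7 m⁴
Effective length L_e = K·L = 2 × 5.14 = 10.28 m
P_cr = π²EI / L_e² = π² × 71.1×10⁹ × 2.893×10^-7 / 10.28² = 1.921×10^3 N

P_cr ≈ 1.92 kN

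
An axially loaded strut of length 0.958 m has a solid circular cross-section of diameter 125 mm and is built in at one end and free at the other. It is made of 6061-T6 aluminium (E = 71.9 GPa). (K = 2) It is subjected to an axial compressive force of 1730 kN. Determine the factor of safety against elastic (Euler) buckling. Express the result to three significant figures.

I = πd⁴/64 = π×125⁴/64 = 1.198×10^7 mm⁴
I = 1.198×10^7 mm⁴ = 1.198×10^-5 m⁴
Effective length L_e = K·L = 2 × 0.958 = 1.916 m
P_cr = π²EI / L_e² = π² × 71.9×10⁹ × 1.198×10^-5 / 1.916² = 2.317×10^6 N
Factor of safety n = P_cr / P = 2316.6 / 1730 = 1.34

n ≈ 1.34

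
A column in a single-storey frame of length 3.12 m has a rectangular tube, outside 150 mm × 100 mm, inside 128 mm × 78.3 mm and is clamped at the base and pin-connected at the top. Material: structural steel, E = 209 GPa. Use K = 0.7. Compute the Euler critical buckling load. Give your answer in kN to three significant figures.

P_cr ≈ 3190 kN

Weak-axis I_min = (h_o·b_o³ − h_i·b_i³)/12 with b_o = 100, b_i = 78.30 mm (shorter outer/inner sides).
I_min = (150×100³ − 128.0×78.30³)/12 = 7.379×10^6 mm⁴
I = 7.379×10^6 mm⁴ = 7.379×10^-6 m⁴
Effective length L_e = K·L = 0.7 × 3.12 = 2.184 m
P_cr = π²EI / L_e² = π² × 209×10⁹ × 7.379×10^-6 / 2.184² = 3.191×10^6 N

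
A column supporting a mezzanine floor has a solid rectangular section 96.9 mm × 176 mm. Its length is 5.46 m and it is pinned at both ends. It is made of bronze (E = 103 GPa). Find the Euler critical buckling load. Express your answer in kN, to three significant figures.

P_cr ≈ 455 kN

Buckling occurs about the weak axis: I_min = h·b³/12 with b = 96.9 mm (the shorter side).
I_min = 176×96.9³/12 = 1.334×10^7 mm⁴
I = 1.334×10^7 mm⁴ = 1.334×10^-5 m⁴
Effective length L_e = K·L = 1 × 5.46 = 5.460 m
P_cr = π²EI / L_e² = π² × 103×10⁹ × 1.334×10^-5 / 5.460² = 4.550×10^5 N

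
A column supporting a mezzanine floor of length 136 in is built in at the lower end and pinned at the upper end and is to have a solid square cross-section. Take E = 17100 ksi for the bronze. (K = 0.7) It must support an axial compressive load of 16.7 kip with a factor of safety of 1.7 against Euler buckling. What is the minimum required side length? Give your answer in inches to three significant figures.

a ≈ 2.07 in

Required P_cr = n·P = 1.7 × 16.7 = 28.39 kip
L_e = K·L = 0.7 × 136 = 95.20 in
Required I = P_cr·L_e²/(π²E) = 2.839×10^4 × 95.20² / (π² × 1.71×10^7) = 1.525 in⁴
Solid square: I = a⁴/12  ⇒  a = (12I)^(1/4) = (12×1.525)^(1/4) = 2.07 in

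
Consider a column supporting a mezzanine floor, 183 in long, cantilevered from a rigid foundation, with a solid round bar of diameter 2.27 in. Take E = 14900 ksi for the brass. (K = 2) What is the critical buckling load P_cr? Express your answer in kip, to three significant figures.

P_cr ≈ 1.43 kip

I = πd⁴/64 = π×2.27⁴/64 = 1.303 in⁴
Effective length L_e = K·L = 2 × 183 = 366.0 in
P_cr = π²EI / L_e² = π² × 14900×10³ × 1.303 / 366.0² = 1.431×10^3 lb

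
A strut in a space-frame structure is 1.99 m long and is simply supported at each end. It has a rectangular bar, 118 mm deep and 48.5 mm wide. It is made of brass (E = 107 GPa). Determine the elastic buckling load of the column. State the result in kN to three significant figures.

Buckling occurs about the weak axis: I_min = h·b³/12 with b = 48.5 mm (the shorter side).
I_min = 118×48.5³/12 = 1.122×10^6 mm⁴
I = 1.122×10^6 mm⁴ = 1.122×10^-6 m⁴
Effective length L_e = K·L = 1 × 1.99 = 1.990 m
P_cr = π²EI / L_e² = π² × 107×10⁹ × 1.122×10^-6 / 1.990² = 2.992×10^5 N

P_cr ≈ 299 kN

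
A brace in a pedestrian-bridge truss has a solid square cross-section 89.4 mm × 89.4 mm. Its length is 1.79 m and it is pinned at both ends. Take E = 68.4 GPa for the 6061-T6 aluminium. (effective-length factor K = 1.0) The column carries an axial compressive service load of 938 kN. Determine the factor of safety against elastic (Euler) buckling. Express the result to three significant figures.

n ≈ 1.20

I = a⁴/12 = 89.4⁴/12 = 5.323×10^6 mm⁴
I = 5.323×10^6 mm⁴ = 5.323×10^-6 m⁴
Effective length L_e = K·L = 1 × 1.79 = 1.790 m
P_cr = π²EI / L_e² = π² × 68.4×10⁹ × 5.323×10^-6 / 1.790² = 1.122×10^6 N
Factor of safety n = P_cr / P = 1121.5 / 938 = 1.20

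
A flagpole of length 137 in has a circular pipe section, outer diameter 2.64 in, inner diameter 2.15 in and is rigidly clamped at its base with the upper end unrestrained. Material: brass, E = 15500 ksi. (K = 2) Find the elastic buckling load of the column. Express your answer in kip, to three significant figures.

P_cr ≈ 2.72 kip

d_o = 2.64 in, d_i = 2.15 in
I = π(d_o⁴ − d_i⁴)/64 = π(2.64⁴ − 2.150⁴)/64 = 1.336 in⁴
Effective length L_e = K·L = 2 × 137 = 274.0 in
P_cr = π²EI / L_e² = π² × 15500×10³ × 1.336 / 274.0² = 2.721×10^3 lb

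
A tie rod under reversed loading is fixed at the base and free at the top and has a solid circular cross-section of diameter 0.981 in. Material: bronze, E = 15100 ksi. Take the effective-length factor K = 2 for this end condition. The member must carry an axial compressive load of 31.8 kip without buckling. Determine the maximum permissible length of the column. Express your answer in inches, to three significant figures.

I = πd⁴/64 = π×0.981⁴/64 = 4.546×10^-2 in⁴
At the buckling limit P_cr = P = 3.180×10^4 lb
From P_cr = π²EI/(K·L)²:  L = (1/K)·√(π²EI/P_cr) = (1/2)·√(π²×1.51×10^7×4.546×10^-2/3.180×10^4)
L = 7.30 in

L_max ≈ 7.30 in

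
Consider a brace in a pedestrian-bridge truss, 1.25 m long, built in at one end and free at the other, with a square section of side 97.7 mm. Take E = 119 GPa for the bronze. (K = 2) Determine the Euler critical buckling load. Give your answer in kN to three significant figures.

P_cr ≈ 1430 kN

I = a⁴/12 = 97.7⁴/12 = 7.593×10^6 mm⁴
I = 7.593×10^6 mm⁴ = 7.593×10^-6 m⁴
Effective length L_e = K·L = 2 × 1.25 = 2.500 m
P_cr = π²EI / L_e² = π² × 119×10⁹ × 7.593×10^-6 / 2.500² = 1.427×10^6 N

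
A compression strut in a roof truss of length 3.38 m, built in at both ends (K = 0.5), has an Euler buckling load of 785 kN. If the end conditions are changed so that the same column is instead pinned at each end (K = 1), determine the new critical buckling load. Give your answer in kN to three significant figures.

P_cr ∝ 1/K², so P_cr,new = P_cr,old × (K_old/K_new)² = 785 × (0.5/1)²
= 785 × 0.2500 = 196 kN

P_cr ≈ 196 kN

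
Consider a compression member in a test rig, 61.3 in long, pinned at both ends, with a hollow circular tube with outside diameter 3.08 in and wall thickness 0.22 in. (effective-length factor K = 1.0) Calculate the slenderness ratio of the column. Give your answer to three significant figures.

λ ≈ 60.4

Inner diameter d_i = 3.08 − 2×0.22 = 2.640 in
I = π(d_o⁴ − d_i⁴)/64 = π(3.08⁴ − 2.640⁴)/64 = 2.033 in⁴
A = 1.977 in²;  r_min = √(I/A) = √(2.033/1.977) = 1.014 in
L_e = K·L = 1 × 61.3 = 61.30 in
λ = L_e / r_min = 61.300 / 1.014 = 60.4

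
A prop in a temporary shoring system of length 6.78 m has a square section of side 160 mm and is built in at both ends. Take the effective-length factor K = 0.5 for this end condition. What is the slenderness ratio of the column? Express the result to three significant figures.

I = a⁴/12 = 160⁴/12 = 5.461×10^7 mm⁴
A = 2.560×10^4 mm²;  r_min = √(I/A) = √(5.461×10^7/2.560×10^4) = 46.19 mm
L_e = K·L = 0.5 × 6.78 m = 3.390 m = 3390.0 mm
λ = L_e / r_min = 3390.0 / 46.19 = 73.4

λ ≈ 73.4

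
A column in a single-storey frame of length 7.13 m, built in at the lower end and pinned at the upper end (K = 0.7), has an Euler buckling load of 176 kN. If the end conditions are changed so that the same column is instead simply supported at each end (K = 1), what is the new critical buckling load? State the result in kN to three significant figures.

P_cr ≈ 86.2 kN

P_cr ∝ 1/K², so P_cr,new = P_cr,old × (K_old/K_new)² = 176 × (0.7/1)²
= 176 × 0.4900 = 86.2 kN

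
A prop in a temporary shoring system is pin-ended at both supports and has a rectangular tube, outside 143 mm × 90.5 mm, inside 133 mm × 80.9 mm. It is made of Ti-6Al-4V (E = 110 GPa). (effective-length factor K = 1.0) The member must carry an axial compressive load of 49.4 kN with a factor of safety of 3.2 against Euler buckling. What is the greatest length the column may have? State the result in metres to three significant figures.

L_max ≈ 4.51 m

Weak-axis I_min = (h_o·b_o³ − h_i·b_i³)/12 with b_o = 90.5, b_i = 80.90 mm (shorter outer/inner sides).
I_min = (143×90.5³ − 133.0×80.90³)/12 = 2.964×10^6 mm⁴
I = 2.964×10^-6 m⁴
Required critical load P_cr = n·P = 3.2 × 49.4 = 158.1 kN = 1.581×10^5 N
From P_cr = π²EI/(K·L)²:  L = (1/K)·√(π²EI/P_cr) = (1/1)·√(π²×1.10×10^11×2.964×10^-6/1.581×10^5)
L = 4.51 m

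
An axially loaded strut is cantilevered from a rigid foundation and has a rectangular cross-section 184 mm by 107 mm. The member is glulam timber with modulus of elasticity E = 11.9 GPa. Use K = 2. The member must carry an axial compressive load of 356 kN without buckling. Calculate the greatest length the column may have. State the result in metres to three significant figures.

Buckling occurs about the weak axis: I_min = h·b³/12 with b = 107 mm (the shorter side).
I_min = 184×107³/12 = 1.878×10^7 mm⁴
I = 1.878×10^-5 m⁴
At the buckling limit P_cr = P = 3.560×10^5 N
From P_cr = π²EI/(K·L)²:  L = (1/K)·√(π²EI/P_cr) = (1/2)·√(π²×1.19×10^10×1.878×10^-5/3.560×10^5)
L = 1.24 m

L_max ≈ 1.24 m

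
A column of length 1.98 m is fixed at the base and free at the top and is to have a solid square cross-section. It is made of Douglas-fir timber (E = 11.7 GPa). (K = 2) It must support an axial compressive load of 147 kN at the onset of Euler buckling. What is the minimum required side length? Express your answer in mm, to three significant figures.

L_e = K·L = 2 × 1.98 = 3.960 m
Required I = P_cr·L_e²/(π²E) = 1.470×10^5 × 3.960² / (π² × 1.17×10^10) = 1.996×10^-5 m⁴
I_req = 1.996×10^7 mm⁴
Solid square: I = a⁴/12  ⇒  a = (12I)^(1/4) = (12×1.996×10^7)^(1/4) = 124 mm

a ≈ 124 mm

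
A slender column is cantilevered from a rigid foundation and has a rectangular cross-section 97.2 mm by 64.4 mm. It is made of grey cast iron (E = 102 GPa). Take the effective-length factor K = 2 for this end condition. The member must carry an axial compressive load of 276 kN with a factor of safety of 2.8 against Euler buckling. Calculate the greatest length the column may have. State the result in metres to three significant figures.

L_max ≈ 0.839 m

Buckling occurs about the weak axis: I_min = h·b³/12 with b = 64.4 mm (the shorter side).
I_min = 97.2×64.4³/12 = 2.163×10^6 mm⁴
I = 2.163×10^-6 m⁴
Required critical load P_cr = n·P = 2.8 × 276 = 772.8 kN = 7.728×10^5 N
From P_cr = π²EI/(K·L)²:  L = (1/K)·√(π²EI/P_cr) = (1/2)·√(π²×1.02×10^11×2.163×10^-6/7.728×10^5)
L = 0.839 m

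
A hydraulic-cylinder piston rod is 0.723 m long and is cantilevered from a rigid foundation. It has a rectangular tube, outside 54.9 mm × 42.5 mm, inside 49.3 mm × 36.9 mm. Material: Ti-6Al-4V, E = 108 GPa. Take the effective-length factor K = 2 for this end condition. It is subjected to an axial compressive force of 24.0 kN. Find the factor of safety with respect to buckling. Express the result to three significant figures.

Weak-axis I_min = (h_o·b_o³ − h_i·b_i³)/12 with b_o = 42.5, b_i = 36.90 mm (shorter outer/inner sides).
I_min = (54.9×42.5³ − 49.30×36.90³)/12 = 1.448×10^5 mm⁴
I = 1.448×10^5 mm⁴ = 1.448×10^-7 m⁴
Effective length L_e = K·L = 2 × 0.723 = 1.446 m
P_cr = π²EI / L_e² = π² × 108×10⁹ × 1.448×10^-7 / 1.446² = 7.381×10^4 N
Factor of safety n = P_cr / P = 73.810 / 24.0 = 3.08

n ≈ 3.08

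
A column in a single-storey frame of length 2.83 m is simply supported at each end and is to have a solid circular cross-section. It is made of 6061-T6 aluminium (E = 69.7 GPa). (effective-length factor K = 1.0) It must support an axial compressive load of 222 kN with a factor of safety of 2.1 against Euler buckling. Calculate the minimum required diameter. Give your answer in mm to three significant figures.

d ≈ 103 mm

Required P_cr = n·P = 2.1 × 222 = 466.2 kN
L_e = K·L = 1 × 2.83 = 2.830 m
Required I = P_cr·L_e²/(π²E) = 4.662×10^5 × 2.830² / (π² × 6.97×10^10) = 5.428×10^-6 m⁴
I_req = 5.428×10^6 mm⁴
Solid circle: I = πd⁴/64  ⇒  d = (64I/π)^(1/4) = (64×5.428×10^6/π)^(1/4) = 103 mm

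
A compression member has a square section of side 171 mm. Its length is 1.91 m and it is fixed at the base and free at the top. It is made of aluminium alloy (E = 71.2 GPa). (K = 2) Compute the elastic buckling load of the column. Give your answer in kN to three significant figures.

I = a⁴/12 = 171⁴/12 = 7.125×10^7 mm⁴
I = 7.125×10^7 mm⁴ = 7.125×10^-5 m⁴
Effective length L_e = K·L = 2 × 1.91 = 3.820 m
P_cr = π²EI / L_e² = π² × 71.2×10⁹ × 7.125×10^-5 / 3.820² = 3.431×10^6 N

P_cr ≈ 3430 kN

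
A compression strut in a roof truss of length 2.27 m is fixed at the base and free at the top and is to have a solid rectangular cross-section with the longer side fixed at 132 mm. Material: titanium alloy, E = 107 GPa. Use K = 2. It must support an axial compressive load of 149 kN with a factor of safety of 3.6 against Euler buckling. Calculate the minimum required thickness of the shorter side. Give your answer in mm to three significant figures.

Required P_cr = n·P = 3.6 × 149 = 536.4 kN
L_e = K·L = 2 × 2.27 = 4.540 m
Required I = P_cr·L_e²/(π²E) = 5.364×10^5 × 4.540² / (π² × 1.07×10^11) = 1.047×10^-5 m⁴
I_req = 1.047×10^7 mm⁴
Rectangle, weak axis: I_min = h·b³/12 with h = 132 mm fixed  ⇒  b = (12I/h)^(1/3) = 98.4 mm

b ≈ 98.4 mm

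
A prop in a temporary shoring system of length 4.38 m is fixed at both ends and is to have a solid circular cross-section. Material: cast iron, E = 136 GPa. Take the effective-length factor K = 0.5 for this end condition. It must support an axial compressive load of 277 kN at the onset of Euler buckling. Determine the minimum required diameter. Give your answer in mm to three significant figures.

d ≈ 67.0 mm

L_e = K·L = 0.5 × 4.38 = 2.190 m
Required I = P_cr·L_e²/(π²E) = 2.770×10^5 × 2.190² / (π² × 1.36×10^11) = 9.898×10^-7 m⁴
I_req = 9.898×10^5 mm⁴
Solid circle: I = πd⁴/64  ⇒  d = (64I/π)^(1/4) = (64×9.898×10^5/π)^(1/4) = 67.0 mm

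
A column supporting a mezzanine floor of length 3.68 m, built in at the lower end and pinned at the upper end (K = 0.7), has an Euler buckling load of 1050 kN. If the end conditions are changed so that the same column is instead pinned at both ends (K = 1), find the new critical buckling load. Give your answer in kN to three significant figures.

P_cr ∝ 1/K², so P_cr,new = P_cr,old × (K_old/K_new)² = 1050 × (0.7/1)²
= 1050 × 0.4900 = 514 kN

P_cr ≈ 514 kN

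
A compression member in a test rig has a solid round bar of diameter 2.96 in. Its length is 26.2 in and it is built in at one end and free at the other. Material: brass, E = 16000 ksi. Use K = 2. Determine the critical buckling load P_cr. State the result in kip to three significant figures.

I = πd⁴/64 = π×2.96⁴/64 = 3.768 in⁴
Effective length L_e = K·L = 2 × 26.2 = 52.40 in
P_cr = π²EI / L_e² = π² × 16000×10³ × 3.768 / 52.40² = 2.167×10^5 lb

P_cr ≈ 217 kip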